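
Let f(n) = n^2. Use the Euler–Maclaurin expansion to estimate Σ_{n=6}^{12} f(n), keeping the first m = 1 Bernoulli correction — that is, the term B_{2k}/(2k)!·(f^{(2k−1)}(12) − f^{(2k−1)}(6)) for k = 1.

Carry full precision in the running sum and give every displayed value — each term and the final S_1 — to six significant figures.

S_1 ≈ 595.000

The integral term ∫_6^12 x^2 dx = 504.000.
Endpoint term: (f(6) + f(12))/2 = (36.0000 + 144.000)/2 = 90.0000.
So far: 594.000.
Correction k=1: B_{2}/2! · (f^{(1)}(12) − f^{(1)}(6)) = 1/12 · (24.0000 − 12.0000) = 1.00000.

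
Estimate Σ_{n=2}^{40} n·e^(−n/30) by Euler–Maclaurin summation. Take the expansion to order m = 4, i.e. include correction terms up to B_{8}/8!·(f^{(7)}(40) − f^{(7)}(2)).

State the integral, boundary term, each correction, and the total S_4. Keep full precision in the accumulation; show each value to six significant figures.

Integral: ∫_2^40 x·e^(−x/30) dx = 344.533.
Boundary: ½(f(2) + f(40)) = ½(1.87101 + 10.5439) = 6.20745.
Integral + boundary = 350.740.
Correction k=1: B_{2}/2! · (f^{(1)}(40) − f^{(1)}(2)) = 1/12 · (-0.0878657 − 0.873140) = -0.0800838.
Partial sum through k=1: 350.660.
Correction k=2: B_{4}/4! · (f^{(3)}(40) − f^{(3)}(2)) = −1/720 · (0.000488143 − 0.00304906) = 3.55683e-06.
Partial sum through k=2: 350.660.
Correction k=3: B_{6}/6! · (f^{(5)}(40) − f^{(5)}(2)) = 1/30240 · (1.19324e-06 − 5.69774e-06) = -1.48958e-10.
Partial sum through k=3: 350.660.
Correction k=4: B_{8}/8! · (f^{(7)}(40) − f^{(7)}(2)) = −1/1209600 · (2.04899e-09 − 8.89737e-09) = 5.66168e-15.

S_4 ≈ 350.660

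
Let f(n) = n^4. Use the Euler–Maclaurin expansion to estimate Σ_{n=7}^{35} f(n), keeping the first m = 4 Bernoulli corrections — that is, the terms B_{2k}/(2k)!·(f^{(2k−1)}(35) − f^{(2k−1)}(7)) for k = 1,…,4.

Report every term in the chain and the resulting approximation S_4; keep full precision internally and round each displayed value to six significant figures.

∫_7^35 x^4 dx evaluates to 1.05010e+07.
½[f(7) + f(35)] = ½[2401.00 + 1.50062e+06] = 751513.
Integral + boundary = 1.12525e+07.
Correction k=1: B_{2}/2! · (f^{(1)}(35) − f^{(1)}(7)) = 1/12 · (171500 − 1372.00) = 14177.3.
After k=1: 1.12667e+07.
Correction k=2: B_{4}/4! · (f^{(3)}(35) − f^{(3)}(7)) = −1/720 · (840.000 − 168.000) = -0.933333.
After k=2: 1.12667e+07.
Correction k=3: B_{6}/6! · (f^{(5)}(35) − f^{(5)}(7)) = 1/30240 · (0.00000 − 0.00000) = 0.00000.
After k=3: 1.12667e+07.
Correction k=4: B_{8}/8! · (f^{(7)}(35) − f^{(7)}(7)) = −1/1209600 · (0.00000 − 0.00000) = 0.00000.

S_4 ≈ 1.12667e+07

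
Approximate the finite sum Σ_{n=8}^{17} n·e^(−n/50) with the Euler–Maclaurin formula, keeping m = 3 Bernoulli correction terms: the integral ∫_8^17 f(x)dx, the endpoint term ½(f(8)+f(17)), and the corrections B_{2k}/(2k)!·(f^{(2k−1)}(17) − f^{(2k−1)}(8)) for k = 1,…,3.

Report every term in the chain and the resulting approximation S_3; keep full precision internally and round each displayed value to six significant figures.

∫_8^17 x·e^(−x/50) dx evaluates to 86.7864.
Endpoint term: (f(8) + f(17))/2 = (6.81715 + 12.1001)/2 = 9.45862.
Running total after boundary: 96.2450.
k=1: B_{2}/(2)! × [f^{(1)}(17) − f^{(1)}(8)] = 1/12 × (0.469768 − 0.715801) = -0.0205027.
Running total after k=1: 96.2245.
k=2: B_{4}/(4)! × [f^{(3)}(17) − f^{(3)}(8)] = −1/720 × (0.000757324 − 0.000968035) = 2.92655e-07.
Running total after k=2: 96.2245.
k=3: B_{6}/(6)! × [f^{(5)}(17) − f^{(5)}(8)] = 1/30240 × (5.30696e-07 − 6.59900e-07) = -4.27263e-12.

S_3 ≈ 96.2245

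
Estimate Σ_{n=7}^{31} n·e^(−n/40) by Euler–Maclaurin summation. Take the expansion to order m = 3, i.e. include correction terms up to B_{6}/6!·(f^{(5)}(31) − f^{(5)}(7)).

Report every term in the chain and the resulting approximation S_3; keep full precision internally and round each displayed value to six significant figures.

Integral: ∫_7^31 x·e^(−x/40) dx = 269.780.
Endpoint term: (f(7) + f(31))/2 = (5.87620 + 14.2818)/2 = 10.0790.
Integral + boundary = 279.859.
k=1: B_{2}/(2)! × [f^{(1)}(31) − f^{(1)}(7)] = 1/12 × (0.103658 − 0.692552) = -0.0490745.
After k=1: 279.810.
k=2: B_{4}/(4)! × [f^{(3)}(31) − f^{(3)}(7)] = −1/720 × (0.000640666 − 0.00148217) = 1.16875e-06.
After k=2: 279.810.
k=3: B_{6}/(6)! × [f^{(5)}(31) − f^{(5)}(7)] = 1/30240 × (7.60341e-07 − 1.58218e-06) = -2.71772e-11.

S_3 ≈ 279.810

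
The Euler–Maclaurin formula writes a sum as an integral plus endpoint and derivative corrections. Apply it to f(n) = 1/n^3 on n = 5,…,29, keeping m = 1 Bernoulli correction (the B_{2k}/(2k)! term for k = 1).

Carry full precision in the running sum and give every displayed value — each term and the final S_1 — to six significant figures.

S_1 ≈ 0.0238256

The integral term ∫_5^29 1/x^3 dx = 0.0194055.
½[f(5) + f(29)] = ½[0.00800000 + 4.10021e-05] = 0.00402050.
So far: 0.0234260.
Correction k=1: B_{2}/2! · (f^{(1)}(29) − f^{(1)}(5)) = 1/12 · (-4.24160e-06 − (-0.00480000)) = 0.000399647.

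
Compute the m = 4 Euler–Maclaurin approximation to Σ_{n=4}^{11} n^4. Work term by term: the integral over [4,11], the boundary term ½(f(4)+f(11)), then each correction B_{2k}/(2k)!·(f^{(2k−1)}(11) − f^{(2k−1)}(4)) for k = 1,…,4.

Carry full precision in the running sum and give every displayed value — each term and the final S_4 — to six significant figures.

S_4 ≈ 39876.0

The integral term ∫_4^11 x^4 dx = 32005.4.
½[f(4) + f(11)] = ½[256.000 + 14641.0] = 7448.50.
Running total after boundary: 39453.9.
Correction k=1: B_{2}/2! · (f^{(1)}(11) − f^{(1)}(4)) = 1/12 · (5324.00 − 256.000) = 422.333.
Partial sum through k=1: 39876.2.
Correction k=2: B_{4}/4! · (f^{(3)}(11) − f^{(3)}(4)) = −1/720 · (264.000 − 96.0000) = -0.233333.
Partial sum through k=2: 39876.0.
Correction k=3: B_{6}/6! · (f^{(5)}(11) − f^{(5)}(4)) = 1/30240 · (0.00000 − 0.00000) = 0.00000.
Partial sum through k=3: 39876.0.
Correction k=4: B_{8}/8! · (f^{(7)}(11) − f^{(7)}(4)) = −1/1209600 · (0.00000 − 0.00000) = 0.00000.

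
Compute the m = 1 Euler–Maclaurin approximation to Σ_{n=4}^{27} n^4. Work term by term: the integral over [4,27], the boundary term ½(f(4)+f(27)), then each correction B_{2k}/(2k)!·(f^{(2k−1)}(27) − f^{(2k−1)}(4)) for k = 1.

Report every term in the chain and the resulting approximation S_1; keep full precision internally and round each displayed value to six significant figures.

∫_4^27 x^4 dx evaluates to 2.86958e+06.
½[f(4) + f(27)] = ½[256.000 + 531441] = 265848.
Integral + boundary = 3.13543e+06.
k=1: B_{2}/(2)! × [f^{(1)}(27) − f^{(1)}(4)] = 1/12 × (78732.0 − 256.000) = 6539.67.

S_1 ≈ 3.14196e+06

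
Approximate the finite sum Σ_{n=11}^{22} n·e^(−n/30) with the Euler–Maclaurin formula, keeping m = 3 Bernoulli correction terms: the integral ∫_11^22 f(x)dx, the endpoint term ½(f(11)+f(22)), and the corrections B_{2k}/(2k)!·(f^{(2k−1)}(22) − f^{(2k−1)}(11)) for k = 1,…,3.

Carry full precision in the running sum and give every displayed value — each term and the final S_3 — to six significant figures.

Integral: ∫_11^22 x·e^(−x/30) dx = 103.164.
Endpoint term: (f(11) + f(22))/2 = (7.62345 + 10.5667)/2 = 9.09508.
Running total after boundary: 112.259.
Order-1 term: 1/12 · (0.128081 − 0.438926) = -0.0259037.
Running total after k=1: 112.233.
Order-2 term: −1/720 · (0.00120966 − 0.00202779) = 1.13629e-06.
Running total after k=2: 112.233.
Order-3 term: 1/30240 · (2.53000e-06 − 3.96431e-06) = -4.74307e-11.

S_3 ≈ 112.233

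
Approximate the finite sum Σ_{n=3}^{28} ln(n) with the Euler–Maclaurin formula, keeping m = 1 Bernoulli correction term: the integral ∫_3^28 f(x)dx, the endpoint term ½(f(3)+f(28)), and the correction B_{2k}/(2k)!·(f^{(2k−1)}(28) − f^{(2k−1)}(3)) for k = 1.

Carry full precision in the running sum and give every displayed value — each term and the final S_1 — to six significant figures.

Integral: ∫_3^28 ln(x) dx = 65.0059.
Endpoint term: (f(3) + f(28))/2 = (1.09861 + 3.33220)/2 = 2.21541.
Running total after boundary: 67.2213.
Correction k=1: B_{2}/2! · (f^{(1)}(28) − f^{(1)}(3)) = 1/12 · (0.0357143 − 0.333333) = -0.0248016.

S_1 ≈ 67.1965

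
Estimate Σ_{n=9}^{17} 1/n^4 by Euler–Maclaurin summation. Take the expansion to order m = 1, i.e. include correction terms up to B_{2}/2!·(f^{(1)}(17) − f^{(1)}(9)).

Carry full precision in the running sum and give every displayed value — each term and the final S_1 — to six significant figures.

Integral: ∫_9^17 1/x^4 dx = 0.000389400.
Boundary: ½(f(9) + f(17)) = ½(0.000152416 + 1.19730e-05) = 8.21944e-05.
Running total after boundary: 0.000471595.
Correction k=1: B_{2}/2! · (f^{(1)}(17) − f^{(1)}(9)) = 1/12 · (-2.81719e-06 − (-6.77404e-05)) = 5.41026e-06.

S_1 ≈ 0.000477005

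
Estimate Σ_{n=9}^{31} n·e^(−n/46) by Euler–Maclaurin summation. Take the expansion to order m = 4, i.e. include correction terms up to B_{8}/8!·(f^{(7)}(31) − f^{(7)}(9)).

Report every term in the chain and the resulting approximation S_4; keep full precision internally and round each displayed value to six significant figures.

Integral: ∫_9^31 x·e^(−x/46) dx = 275.021.
Boundary: ½(f(9) + f(31)) = ½(7.40068 + 15.8010) = 11.6008.
Integral + boundary = 286.622.
k=1: B_{2}/(2)! × [f^{(1)}(31) − f^{(1)}(9)] = 1/12 × (0.166210 − 0.661414) = -0.0412670.
After k=1: 286.581.
k=2: B_{4}/(4)! × [f^{(3)}(31) − f^{(3)}(9)] = −1/720 × (0.000560317 − 0.00108980) = 7.35389e-07.
After k=2: 286.581.
k=3: B_{6}/(6)! × [f^{(5)}(31) − f^{(5)}(9)] = 1/30240 × (4.92478e-07 − 8.82333e-07) = -1.28920e-11.
After k=3: 286.581.
k=4: B_{8}/(8)! × [f^{(7)}(31) − f^{(7)}(9)] = −1/1209600 × (3.40339e-10 − 5.90567e-10) = 2.06868e-16.

S_4 ≈ 286.581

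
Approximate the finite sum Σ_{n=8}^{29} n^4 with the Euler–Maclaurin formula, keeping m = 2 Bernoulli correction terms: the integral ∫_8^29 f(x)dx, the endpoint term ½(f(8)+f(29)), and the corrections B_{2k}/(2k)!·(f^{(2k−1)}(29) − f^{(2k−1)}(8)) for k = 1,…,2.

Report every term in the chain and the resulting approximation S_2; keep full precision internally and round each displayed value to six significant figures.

The integral term ∫_8^29 x^4 dx = 4.09568e+06.
½[f(8) + f(29)] = ½[4096.00 + 707281] = 355688.
Running total after boundary: 4.45136e+06.
k=1: B_{2}/(2)! × [f^{(1)}(29) − f^{(1)}(8)] = 1/12 × (97556.0 − 2048.00) = 7959.00.
Partial sum through k=1: 4.45932e+06.
k=2: B_{4}/(4)! × [f^{(3)}(29) − f^{(3)}(8)] = −1/720 × (696.000 − 192.000) = -0.700000.

S_2 ≈ 4.45932e+06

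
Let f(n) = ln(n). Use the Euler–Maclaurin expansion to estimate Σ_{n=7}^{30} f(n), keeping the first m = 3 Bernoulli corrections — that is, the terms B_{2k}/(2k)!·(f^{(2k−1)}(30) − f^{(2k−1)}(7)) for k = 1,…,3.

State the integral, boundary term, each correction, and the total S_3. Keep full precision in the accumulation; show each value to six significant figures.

S_3 ≈ 68.0790

The integral term ∫_7^30 ln(x) dx = 65.4146.
Boundary: ½(f(7) + f(30)) = ½(1.94591 + 3.40120) = 2.67355.
So far: 68.0881.
Correction k=1: B_{2}/2! · (f^{(1)}(30) − f^{(1)}(7)) = 1/12 · (0.0333333 − 0.142857) = -0.00912698.
Partial sum through k=1: 68.0790.
Correction k=2: B_{4}/4! · (f^{(3)}(30) − f^{(3)}(7)) = −1/720 · (7.40741e-05 − 0.00583090) = 7.99560e-06.
Partial sum through k=2: 68.0790.
Correction k=3: B_{6}/6! · (f^{(5)}(30) − f^{(5)}(7)) = 1/30240 · (9.87654e-07 − 0.00142798) = -4.71888e-08.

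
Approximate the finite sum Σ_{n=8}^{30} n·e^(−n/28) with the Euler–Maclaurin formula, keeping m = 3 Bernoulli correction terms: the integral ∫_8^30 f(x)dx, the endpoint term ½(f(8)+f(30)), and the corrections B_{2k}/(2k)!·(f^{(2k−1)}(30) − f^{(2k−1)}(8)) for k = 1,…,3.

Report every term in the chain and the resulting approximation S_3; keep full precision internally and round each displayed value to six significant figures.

S_3 ≈ 209.335

Integral: ∫_8^30 x·e^(−x/28) dx = 201.238.
Endpoint term: (f(8) + f(30))/2 = (6.01182 + 10.2756)/2 = 8.14369.
So far: 209.382.
k=1: B_{2}/(2)! × [f^{(1)}(30) − f^{(1)}(8)] = 1/12 × (-0.0244656 − 0.536769) = -0.0467696.
Partial sum through k=1: 209.335.
k=2: B_{4}/(4)! × [f^{(3)}(30) − f^{(3)}(8)] = −1/720 × (0.000842566 − 0.00260169) = 2.44323e-06.
Partial sum through k=2: 209.335.
k=3: B_{6}/(6)! × [f^{(5)}(30) − f^{(5)}(8)] = 1/30240 × (2.18921e-06 − 5.76368e-06) = -1.18203e-10.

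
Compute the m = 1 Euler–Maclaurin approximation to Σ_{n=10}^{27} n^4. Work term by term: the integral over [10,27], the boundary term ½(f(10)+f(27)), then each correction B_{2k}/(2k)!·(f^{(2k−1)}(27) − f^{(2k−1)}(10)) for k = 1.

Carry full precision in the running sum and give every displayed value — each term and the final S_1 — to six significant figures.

Integral: ∫_10^27 x^4 dx = 2.84978e+06.
Endpoint term: (f(10) + f(27))/2 = (10000.0 + 531441)/2 = 270720.
Integral + boundary = 3.12050e+06.
k=1: B_{2}/(2)! × [f^{(1)}(27) − f^{(1)}(10)] = 1/12 × (78732.0 − 4000.00) = 6227.67.

S_1 ≈ 3.12673e+06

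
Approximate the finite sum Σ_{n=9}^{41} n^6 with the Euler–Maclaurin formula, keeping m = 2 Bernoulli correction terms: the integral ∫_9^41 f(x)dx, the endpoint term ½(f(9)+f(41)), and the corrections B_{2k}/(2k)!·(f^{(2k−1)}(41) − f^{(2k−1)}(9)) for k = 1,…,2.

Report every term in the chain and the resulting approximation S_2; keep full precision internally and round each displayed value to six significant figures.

Integral: ∫_9^41 x^6 dx = 2.78214e+10.
Endpoint term: (f(9) + f(41))/2 = (531441 + 4.75010e+09)/2 = 2.37532e+09.
So far: 3.01967e+10.
Order-1 term: 1/12 · (6.95137e+08 − 354294) = 5.78986e+07.
After k=1: 3.02546e+10.
Order-2 term: −1/720 · (8.27052e+06 − 87480.0) = -11365.3.

S_2 ≈ 3.02546e+10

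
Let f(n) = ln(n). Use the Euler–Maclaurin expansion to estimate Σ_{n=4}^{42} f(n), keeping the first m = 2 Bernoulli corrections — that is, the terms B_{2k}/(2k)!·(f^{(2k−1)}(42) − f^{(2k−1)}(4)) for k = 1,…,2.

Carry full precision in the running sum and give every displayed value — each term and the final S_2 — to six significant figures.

S_2 ≈ 115.980

Integral: ∫_4^42 ln(x) dx = 113.437.
½[f(4) + f(42)] = ½[1.38629 + 3.73767] = 2.56198.
Running total after boundary: 115.999.
Correction k=1: B_{2}/2! · (f^{(1)}(42) − f^{(1)}(4)) = 1/12 · (0.0238095 − 0.250000) = -0.0188492.
Running total after k=1: 115.980.
Correction k=2: B_{4}/4! · (f^{(3)}(42) − f^{(3)}(4)) = −1/720 · (2.69949e-05 − 0.0312500) = 4.33653e-05.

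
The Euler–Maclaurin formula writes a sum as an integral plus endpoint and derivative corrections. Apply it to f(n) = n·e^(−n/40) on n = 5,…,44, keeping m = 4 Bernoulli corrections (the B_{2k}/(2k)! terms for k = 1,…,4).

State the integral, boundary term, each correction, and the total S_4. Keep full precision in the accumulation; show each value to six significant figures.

∫_5^44 x·e^(−x/40) dx evaluates to 470.048.
Endpoint term: (f(5) + f(44))/2 = (4.41248 + 14.6463)/2 = 9.52941.
So far: 479.577.
Order-1 term: 1/12 · (-0.0332871 − 0.772185) = -0.0671227.
After k=1: 479.510.
Order-2 term: −1/720 · (0.000395284 − 0.00158574) = 1.65341e-06.
After k=2: 479.510.
Order-3 term: 1/30240 · (5.07108e-07 − 1.68054e-06) = -3.88038e-11.
After k=3: 479.510.
Order-4 term: −1/1209600 · (4.79477e-10 − 1.48124e-09) = 8.28178e-16.

S_4 ≈ 479.510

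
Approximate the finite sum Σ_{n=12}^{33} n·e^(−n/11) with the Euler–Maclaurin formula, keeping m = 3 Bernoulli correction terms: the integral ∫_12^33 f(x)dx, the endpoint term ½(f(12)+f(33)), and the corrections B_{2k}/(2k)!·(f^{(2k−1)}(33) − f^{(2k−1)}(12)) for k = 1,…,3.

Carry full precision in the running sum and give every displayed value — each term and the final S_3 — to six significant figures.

S_3 ≈ 63.7197

The integral term ∫_12^33 x·e^(−x/11) dx = 60.8885.
½[f(12) + f(33)] = ½[4.03093 + 1.64297] = 2.83695.
Integral + boundary = 63.7255.
Correction k=1: B_{2}/2! · (f^{(1)}(33) − f^{(1)}(12)) = 1/12 · (-0.0995741 − (-0.0305374)) = -0.00575306.
After k=1: 63.7197.
Correction k=2: B_{4}/4! · (f^{(3)}(33) − f^{(3)}(12)) = −1/720 · (0.00000 − 0.00529987) = 7.36093e-06.
After k=2: 63.7197.
Correction k=3: B_{6}/6! · (f^{(5)}(33) − f^{(5)}(12)) = 1/30240 · (6.80105e-06 − 8.96869e-05) = -2.74094e-09.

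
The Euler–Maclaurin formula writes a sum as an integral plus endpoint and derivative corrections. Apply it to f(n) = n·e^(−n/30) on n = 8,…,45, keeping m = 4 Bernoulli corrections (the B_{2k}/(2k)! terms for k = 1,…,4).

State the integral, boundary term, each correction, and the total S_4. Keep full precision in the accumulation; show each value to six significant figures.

S_4 ≈ 379.143

Integral: ∫_8^45 x·e^(−x/30) dx = 371.115.
Boundary: ½(f(8) + f(45)) = ½(6.12743 + 10.0409) = 8.08414.
Running total after boundary: 379.200.
Order-1 term: 1/12 · (-0.111565 − 0.561681) = -0.0561038.
After k=1: 379.143.
Order-2 term: −1/720 · (0.000371884 − 0.00232615) = 2.71426e-06.
After k=2: 379.143.
Order-3 term: 1/30240 · (9.64143e-07 − 4.47580e-06) = -1.16126e-10.
After k=3: 379.143.
Order-4 term: −1/1209600 · (1.68342e-09 − 7.07442e-09) = 4.45684e-15.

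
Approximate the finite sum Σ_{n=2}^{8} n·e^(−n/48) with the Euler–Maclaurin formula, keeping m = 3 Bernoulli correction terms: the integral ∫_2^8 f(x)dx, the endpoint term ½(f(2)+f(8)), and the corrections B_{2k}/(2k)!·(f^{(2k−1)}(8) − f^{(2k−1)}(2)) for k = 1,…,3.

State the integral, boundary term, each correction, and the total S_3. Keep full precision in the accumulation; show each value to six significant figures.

S_3 ≈ 31.0391

∫_2^8 x·e^(−x/48) dx evaluates to 26.7118.
Endpoint term: (f(2) + f(8))/2 = (1.91838 + 6.77185)/2 = 4.34512.
So far: 31.0569.
k=1: B_{2}/(2)! × [f^{(1)}(8) − f^{(1)}(2)] = 1/12 × (0.705401 − 0.919223) = -0.0178185.
Running total after k=1: 31.0391.
k=2: B_{4}/(4)! × [f^{(3)}(8) − f^{(3)}(2)] = −1/720 × (0.00104096 − 0.00123160) = 2.64779e-07.
Running total after k=2: 31.0391.
k=3: B_{6}/(6)! × [f^{(5)}(8) − f^{(5)}(2)] = 1/30240 × (7.70725e-07 − 8.95932e-07) = -4.14045e-12.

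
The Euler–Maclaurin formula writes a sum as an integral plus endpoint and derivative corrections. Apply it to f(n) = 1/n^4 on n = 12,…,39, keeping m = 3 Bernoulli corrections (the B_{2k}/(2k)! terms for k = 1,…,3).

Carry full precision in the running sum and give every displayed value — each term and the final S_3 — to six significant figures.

∫_12^39 1/x^4 dx evaluates to 0.000187282.
Endpoint term: (f(12) + f(39))/2 = (4.82253e-05 + 4.32257e-07)/2 = 2.43288e-05.
Integral + boundary = 0.000211611.
k=1: B_{2}/(2)! × [f^{(1)}(39) − f^{(1)}(12)] = 1/12 × (-4.43340e-08 − (-1.60751e-05)) = 1.33590e-06.
After k=1: 0.000212947.
k=2: B_{4}/(4)! × [f^{(3)}(39) − f^{(3)}(12)] = −1/720 × (-8.74438e-10 − (-3.34898e-06)) = -4.65015e-09.
After k=2: 0.000212942.
k=3: B_{6}/(6)! × [f^{(5)}(39) − f^{(5)}(12)] = 1/30240 × (-3.21950e-11 − (-1.30238e-06)) = 4.30671e-11.

S_3 ≈ 0.000212942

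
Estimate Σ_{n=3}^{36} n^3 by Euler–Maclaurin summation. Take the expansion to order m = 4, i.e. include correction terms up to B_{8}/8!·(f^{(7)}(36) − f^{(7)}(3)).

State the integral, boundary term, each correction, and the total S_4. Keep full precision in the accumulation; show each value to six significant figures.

S_4 ≈ 443547

The integral term ∫_3^36 x^3 dx = 419884.
½[f(3) + f(36)] = ½[27.0000 + 46656.0] = 23341.5.
Running total after boundary: 443225.
Order-1 term: 1/12 · (3888.00 − 27.0000) = 321.750.
After k=1: 443547.
Order-2 term: −1/720 · (6.00000 − 6.00000) = 0.00000.
After k=2: 443547.
Order-3 term: 1/30240 · (0.00000 − 0.00000) = 0.00000.
After k=3: 443547.
Order-4 term: −1/1209600 · (0.00000 − 0.00000) = 0.00000.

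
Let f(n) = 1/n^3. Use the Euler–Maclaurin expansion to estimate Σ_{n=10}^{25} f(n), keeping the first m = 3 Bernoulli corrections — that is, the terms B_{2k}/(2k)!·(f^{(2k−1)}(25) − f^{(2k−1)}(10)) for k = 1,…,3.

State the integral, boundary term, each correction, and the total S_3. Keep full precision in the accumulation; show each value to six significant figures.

S_3 ≈ 0.00475628

∫_10^25 1/x^3 dx evaluates to 0.00420000.
Boundary: ½(f(10) + f(25)) = ½(0.00100000 + 6.40000e-05) = 0.000532000.
Integral + boundary = 0.00473200.
Correction k=1: B_{2}/2! · (f^{(1)}(25) − f^{(1)}(10)) = 1/12 · (-7.68000e-06 − (-0.000300000)) = 2.43600e-05.
After k=1: 0.00475636.
Correction k=2: B_{4}/4! · (f^{(3)}(25) − f^{(3)}(10)) = −1/720 · (-2.45760e-07 − (-6.00000e-05)) = -8.29920e-08.
After k=2: 0.00475628.
Correction k=3: B_{6}/6! · (f^{(5)}(25) − f^{(5)}(10)) = 1/30240 · (-1.65151e-08 − (-2.52000e-05)) = 8.32787e-10.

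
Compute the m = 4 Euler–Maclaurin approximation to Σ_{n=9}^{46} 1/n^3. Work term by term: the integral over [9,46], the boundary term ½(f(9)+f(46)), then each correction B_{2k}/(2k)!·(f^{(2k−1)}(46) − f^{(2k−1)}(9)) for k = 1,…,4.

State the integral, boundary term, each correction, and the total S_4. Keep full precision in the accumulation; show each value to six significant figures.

The integral term ∫_9^46 1/x^3 dx = 0.00593654.
Boundary: ½(f(9) + f(46)) = ½(0.00137174 + 1.02737e-05) = 0.000691008.
Running total after boundary: 0.00662755.
k=1: B_{2}/(2)! × [f^{(1)}(46) − f^{(1)}(9)] = 1/12 × (-6.70023e-07 − (-0.000457247)) = 3.80481e-05.
Running total after k=1: 0.00666560.
k=2: B_{4}/(4)! × [f^{(3)}(46) − f^{(3)}(9)] = −1/720 × (-6.33292e-09 − (-0.000112901)) = -1.56798e-07.
Running total after k=2: 0.00666544.
k=3: B_{6}/(6)! × [f^{(5)}(46) − f^{(5)}(9)] = 1/30240 × (-1.25701e-10 − (-5.85410e-05)) = 1.93588e-09.
Running total after k=3: 0.00666545.
k=4: B_{8}/(8)! × [f^{(7)}(46) − f^{(7)}(9)] = −1/1209600 × (-4.27715e-12 − (-5.20365e-05)) = -4.30196e-11.

S_4 ≈ 0.00666545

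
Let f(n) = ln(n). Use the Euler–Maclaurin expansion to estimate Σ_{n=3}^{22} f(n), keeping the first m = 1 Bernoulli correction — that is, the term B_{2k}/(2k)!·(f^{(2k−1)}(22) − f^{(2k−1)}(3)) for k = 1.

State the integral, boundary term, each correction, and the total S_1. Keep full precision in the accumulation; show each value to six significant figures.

∫_3^22 ln(x) dx evaluates to 45.7071.
Endpoint term: (f(3) + f(22))/2 = (1.09861 + 3.09104)/2 = 2.09483.
Running total after boundary: 47.8019.
k=1: B_{2}/(2)! × [f^{(1)}(22) − f^{(1)}(3)] = 1/12 × (0.0454545 − 0.333333) = -0.0239899.

S_1 ≈ 47.7779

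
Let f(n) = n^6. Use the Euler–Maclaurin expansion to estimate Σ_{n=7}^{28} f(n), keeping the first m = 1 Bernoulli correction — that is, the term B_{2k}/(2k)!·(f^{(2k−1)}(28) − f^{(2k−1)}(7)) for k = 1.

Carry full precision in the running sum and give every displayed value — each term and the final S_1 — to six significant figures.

S_1 ≈ 2.17704e+09

Integral: ∫_7^28 x^6 dx = 1.92744e+09.
½[f(7) + f(28)] = ½[117649 + 4.81890e+08] = 2.41004e+08.
Running total after boundary: 2.16845e+09.
k=1: B_{2}/(2)! × [f^{(1)}(28) − f^{(1)}(7)] = 1/12 × (1.03262e+08 − 100842) = 8.59678e+06.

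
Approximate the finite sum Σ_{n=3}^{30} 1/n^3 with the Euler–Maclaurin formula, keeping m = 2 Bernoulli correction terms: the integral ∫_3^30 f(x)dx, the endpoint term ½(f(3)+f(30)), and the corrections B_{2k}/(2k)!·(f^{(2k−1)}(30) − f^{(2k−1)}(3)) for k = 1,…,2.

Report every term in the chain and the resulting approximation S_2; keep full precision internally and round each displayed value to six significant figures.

S_2 ≈ 0.0765088

∫_3^30 1/x^3 dx evaluates to 0.0550000.
½[f(3) + f(30)] = ½[0.0370370 + 3.70370e-05] = 0.0185370.
Running total after boundary: 0.0735370.
Correction k=1: B_{2}/2! · (f^{(1)}(30) − f^{(1)}(3)) = 1/12 · (-3.70370e-06 − (-0.0370370)) = 0.00308611.
Partial sum through k=1: 0.0766231.
Correction k=2: B_{4}/4! · (f^{(3)}(30) − f^{(3)}(3)) = −1/720 · (-8.23045e-08 − (-0.0823045)) = -0.000114312.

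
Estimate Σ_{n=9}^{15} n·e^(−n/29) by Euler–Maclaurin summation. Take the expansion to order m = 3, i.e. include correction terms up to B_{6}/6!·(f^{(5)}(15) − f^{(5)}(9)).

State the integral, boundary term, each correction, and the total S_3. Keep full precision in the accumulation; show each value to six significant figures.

∫_9^15 x·e^(−x/29) dx evaluates to 47.2761.
Endpoint term: (f(9) + f(15))/2 = (6.59875 + 8.94244)/2 = 7.77059.
Integral + boundary = 55.0467.
Correction k=1: B_{2}/2! · (f^{(1)}(15) − f^{(1)}(9)) = 1/12 · (0.287803 − 0.505651) = -0.0181540.
Partial sum through k=1: 55.0285.
Correction k=2: B_{4}/4! · (f^{(3)}(15) − f^{(3)}(9)) = −1/720 · (0.00175996 − 0.00234487) = 8.12377e-07.
Partial sum through k=2: 55.0285.
Correction k=3: B_{6}/6! · (f^{(5)}(15) − f^{(5)}(9)) = 1/30240 · (3.77849e-06 − 4.86147e-06) = -3.58129e-11.

S_3 ≈ 55.0285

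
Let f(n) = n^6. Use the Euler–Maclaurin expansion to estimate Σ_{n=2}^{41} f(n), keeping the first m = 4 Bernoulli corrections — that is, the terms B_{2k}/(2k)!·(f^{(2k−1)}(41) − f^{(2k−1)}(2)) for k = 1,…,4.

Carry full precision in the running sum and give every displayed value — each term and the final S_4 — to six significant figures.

Integral: ∫_2^41 x^6 dx = 2.78220e+10.
Endpoint term: (f(2) + f(41))/2 = (64.0000 + 4.75010e+09)/2 = 2.37505e+09.
Integral + boundary = 3.01971e+10.
Correction k=1: B_{2}/2! · (f^{(1)}(41) − f^{(1)}(2)) = 1/12 · (6.95137e+08 − 192.000) = 5.79281e+07.
After k=1: 3.02550e+10.
Correction k=2: B_{4}/4! · (f^{(3)}(41) − f^{(3)}(2)) = −1/720 · (8.27052e+06 − 960.000) = -11485.5.
After k=2: 3.02550e+10.
Correction k=3: B_{6}/6! · (f^{(5)}(41) − f^{(5)}(2)) = 1/30240 · (29520.0 − 1440.00) = 0.928571.
After k=3: 3.02550e+10.
Correction k=4: B_{8}/8! · (f^{(7)}(41) − f^{(7)}(2)) = −1/1209600 · (0.00000 − 0.00000) = 0.00000.

S_4 ≈ 3.02550e+10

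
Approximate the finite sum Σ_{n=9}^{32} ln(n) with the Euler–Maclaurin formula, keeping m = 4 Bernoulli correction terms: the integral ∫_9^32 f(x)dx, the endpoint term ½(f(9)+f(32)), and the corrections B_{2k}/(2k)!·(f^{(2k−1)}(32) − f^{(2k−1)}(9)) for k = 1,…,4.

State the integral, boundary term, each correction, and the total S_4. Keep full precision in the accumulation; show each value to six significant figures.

S_4 ≈ 70.9534

The integral term ∫_9^32 ln(x) dx = 68.1285.
Endpoint term: (f(9) + f(32))/2 = (2.19722 + 3.46574)/2 = 2.83148.
So far: 70.9600.
Order-1 term: 1/12 · (0.0312500 − 0.111111) = -0.00665509.
Running total after k=1: 70.9534.
Order-2 term: −1/720 · (6.10352e-05 − 0.00274348) = 3.72562e-06.
Running total after k=2: 70.9534.
Order-3 term: 1/30240 · (7.15256e-07 − 0.000406442) = -1.34169e-08.
Running total after k=3: 70.9534.
Order-4 term: −1/1209600 · (2.09548e-08 − 0.000150534) = 1.24432e-10.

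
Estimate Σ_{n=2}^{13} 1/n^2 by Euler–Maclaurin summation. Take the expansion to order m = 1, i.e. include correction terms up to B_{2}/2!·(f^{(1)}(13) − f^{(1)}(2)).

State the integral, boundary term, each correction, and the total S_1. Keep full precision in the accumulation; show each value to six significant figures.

S_1 ≈ 0.571793

∫_2^13 1/x^2 dx evaluates to 0.423077.
Endpoint term: (f(2) + f(13))/2 = (0.250000 + 0.00591716)/2 = 0.127959.
Integral + boundary = 0.551036.
Correction k=1: B_{2}/2! · (f^{(1)}(13) − f^{(1)}(2)) = 1/12 · (-0.000910332 − (-0.250000)) = 0.0207575.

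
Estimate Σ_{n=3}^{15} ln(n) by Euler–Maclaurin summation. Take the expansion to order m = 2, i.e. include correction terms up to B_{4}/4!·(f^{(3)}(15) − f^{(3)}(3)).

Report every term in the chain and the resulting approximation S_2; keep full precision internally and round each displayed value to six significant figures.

Integral: ∫_3^15 ln(x) dx = 25.3249.
½[f(3) + f(15)] = ½[1.09861 + 2.70805] = 1.90333.
Integral + boundary = 27.2282.
k=1: B_{2}/(2)! × [f^{(1)}(15) − f^{(1)}(3)] = 1/12 × (0.0666667 − 0.333333) = -0.0222222.
After k=1: 27.2060.
k=2: B_{4}/(4)! × [f^{(3)}(15) − f^{(3)}(3)] = −1/720 × (0.000592593 − 0.0740741) = 0.000102058.

S_2 ≈ 27.2061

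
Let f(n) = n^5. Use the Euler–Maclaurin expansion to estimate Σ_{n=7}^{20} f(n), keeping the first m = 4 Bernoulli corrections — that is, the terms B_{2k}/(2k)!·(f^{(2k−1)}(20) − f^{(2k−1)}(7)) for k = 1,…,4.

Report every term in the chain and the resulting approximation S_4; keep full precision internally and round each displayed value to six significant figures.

∫_7^20 x^5 dx evaluates to 1.06471e+07.
½[f(7) + f(20)] = ½[16807.0 + 3.20000e+06] = 1.60840e+06.
Running total after boundary: 1.22555e+07.
Order-1 term: 1/12 · (800000 − 12005.0) = 65666.2.
Partial sum through k=1: 1.23211e+07.
Order-2 term: −1/720 · (24000.0 − 2940.00) = -29.2500.
Partial sum through k=2: 1.23211e+07.
Order-3 term: 1/30240 · (120.000 − 120.000) = 0.00000.
Partial sum through k=3: 1.23211e+07.
Order-4 term: −1/1209600 · (0.00000 − 0.00000) = 0.00000.

S_4 ≈ 1.23211e+07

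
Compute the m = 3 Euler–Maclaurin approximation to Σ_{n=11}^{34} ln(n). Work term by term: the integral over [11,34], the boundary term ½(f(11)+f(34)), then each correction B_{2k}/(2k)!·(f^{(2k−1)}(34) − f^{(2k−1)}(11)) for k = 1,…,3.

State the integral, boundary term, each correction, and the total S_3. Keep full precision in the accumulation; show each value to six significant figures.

∫_11^34 ln(x) dx evaluates to 70.5194.
Boundary: ½(f(11) + f(34)) = ½(2.39790 + 3.52636) = 2.96213.
Running total after boundary: 73.4815.
Correction k=1: B_{2}/2! · (f^{(1)}(34) − f^{(1)}(11)) = 1/12 · (0.0294118 − 0.0909091) = -0.00512478.
Partial sum through k=1: 73.4764.
Correction k=2: B_{4}/4! · (f^{(3)}(34) − f^{(3)}(11)) = −1/720 · (5.08854e-05 − 0.00150263) = 2.01631e-06.
Partial sum through k=2: 73.4764.
Correction k=3: B_{6}/6! · (f^{(5)}(34) − f^{(5)}(11)) = 1/30240 · (5.28222e-07 − 0.000149021) = -4.91048e-09.

S_3 ≈ 73.4764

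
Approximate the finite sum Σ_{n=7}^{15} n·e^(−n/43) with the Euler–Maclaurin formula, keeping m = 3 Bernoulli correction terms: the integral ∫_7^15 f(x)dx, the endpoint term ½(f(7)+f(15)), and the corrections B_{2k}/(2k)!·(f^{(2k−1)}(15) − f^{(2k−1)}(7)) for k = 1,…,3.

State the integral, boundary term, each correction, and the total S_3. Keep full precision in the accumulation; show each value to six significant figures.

∫_7^15 x·e^(−x/43) dx evaluates to 67.4665.
Boundary: ½(f(7) + f(15)) = ½(5.94838 + 10.5826) = 8.26550.
Integral + boundary = 75.7320.
k=1: B_{2}/(2)! × [f^{(1)}(15) − f^{(1)}(7)] = 1/12 × (0.459401 − 0.711435) = -0.0210028.
Partial sum through k=1: 75.7110.
k=2: B_{4}/(4)! × [f^{(3)}(15) − f^{(3)}(7)] = −1/720 × (0.00101158 − 0.00130393) = 4.06042e-07.
Partial sum through k=2: 75.7110.
k=3: B_{6}/(6)! × [f^{(5)}(15) − f^{(5)}(7)] = 1/30240 × (9.59820e-07 − 1.20233e-06) = -8.01936e-12.

S_3 ≈ 75.7110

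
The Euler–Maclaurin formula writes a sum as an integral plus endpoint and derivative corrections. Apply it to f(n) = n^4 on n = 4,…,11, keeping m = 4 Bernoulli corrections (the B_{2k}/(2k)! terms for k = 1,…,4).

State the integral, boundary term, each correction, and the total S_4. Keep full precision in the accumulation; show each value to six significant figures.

Integral: ∫_4^11 x^4 dx = 32005.4.
Endpoint term: (f(4) + f(11))/2 = (256.000 + 14641.0)/2 = 7448.50.
Integral + boundary = 39453.9.
Order-1 term: 1/12 · (5324.00 − 256.000) = 422.333.
Running total after k=1: 39876.2.
Order-2 term: −1/720 · (264.000 − 96.0000) = -0.233333.
Running total after k=2: 39876.0.
Order-3 term: 1/30240 · (0.00000 − 0.00000) = 0.00000.
Running total after k=3: 39876.0.
Order-4 term: −1/1209600 · (0.00000 − 0.00000) = 0.00000.

S_4 ≈ 39876.0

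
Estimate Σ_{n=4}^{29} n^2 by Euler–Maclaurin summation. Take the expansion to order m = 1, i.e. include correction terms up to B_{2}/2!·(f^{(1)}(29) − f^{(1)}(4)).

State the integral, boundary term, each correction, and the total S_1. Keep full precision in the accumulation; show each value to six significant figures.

S_1 ≈ 8541.00

∫_4^29 x^2 dx evaluates to 8108.33.
Boundary: ½(f(4) + f(29)) = ½(16.0000 + 841.000) = 428.500.
Running total after boundary: 8536.83.
k=1: B_{2}/(2)! × [f^{(1)}(29) − f^{(1)}(4)] = 1/12 × (58.0000 − 8.00000) = 4.16667.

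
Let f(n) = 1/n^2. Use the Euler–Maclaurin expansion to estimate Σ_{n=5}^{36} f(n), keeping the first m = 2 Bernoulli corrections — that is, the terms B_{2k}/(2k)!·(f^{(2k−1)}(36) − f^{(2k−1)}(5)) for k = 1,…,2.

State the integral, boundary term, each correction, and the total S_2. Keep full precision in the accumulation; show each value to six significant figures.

∫_5^36 1/x^2 dx evaluates to 0.172222.
½[f(5) + f(36)] = ½[0.0400000 + 0.000771605] = 0.0203858.
So far: 0.192608.
Correction k=1: B_{2}/2! · (f^{(1)}(36) − f^{(1)}(5)) = 1/12 · (-4.28669e-05 − (-0.0160000)) = 0.00132976.
Partial sum through k=1: 0.193938.
Correction k=2: B_{4}/4! · (f^{(3)}(36) − f^{(3)}(5)) = −1/720 · (-3.96916e-07 − (-0.00768000)) = -1.06661e-05.

S_2 ≈ 0.193927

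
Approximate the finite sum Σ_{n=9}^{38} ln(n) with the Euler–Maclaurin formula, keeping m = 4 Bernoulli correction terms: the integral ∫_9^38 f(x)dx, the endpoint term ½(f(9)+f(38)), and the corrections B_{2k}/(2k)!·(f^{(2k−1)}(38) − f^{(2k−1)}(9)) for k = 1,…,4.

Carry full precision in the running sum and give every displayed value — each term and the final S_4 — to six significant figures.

∫_9^38 ln(x) dx evaluates to 89.4533.
Endpoint term: (f(9) + f(38))/2 = (2.19722 + 3.63759)/2 = 2.91741.
Integral + boundary = 92.3707.
Order-1 term: 1/12 · (0.0263158 − 0.111111) = -0.00706628.
Partial sum through k=1: 92.3636.
Order-2 term: −1/720 · (3.64485e-05 − 0.00274348) = 3.75977e-06.
Partial sum through k=2: 92.3636.
Order-3 term: 1/30240 · (3.02896e-07 − 0.000406442) = -1.34305e-08.
Partial sum through k=3: 92.3636.
Order-4 term: −1/1209600 · (6.29285e-09 − 0.000150534) = 1.24444e-10.

S_4 ≈ 92.3636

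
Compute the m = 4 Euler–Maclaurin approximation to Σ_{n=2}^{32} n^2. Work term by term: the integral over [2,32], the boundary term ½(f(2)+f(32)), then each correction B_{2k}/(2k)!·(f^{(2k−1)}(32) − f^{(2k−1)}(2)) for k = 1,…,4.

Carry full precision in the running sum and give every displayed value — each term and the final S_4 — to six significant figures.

S_4 ≈ 11439.0

Integral: ∫_2^32 x^2 dx = 10920.0.
Boundary: ½(f(2) + f(32)) = ½(4.00000 + 1024.00) = 514.000.
Running total after boundary: 11434.0.
Correction k=1: B_{2}/2! · (f^{(1)}(32) − f^{(1)}(2)) = 1/12 · (64.0000 − 4.00000) = 5.00000.
After k=1: 11439.0.
Correction k=2: B_{4}/4! · (f^{(3)}(32) − f^{(3)}(2)) = −1/720 · (0.00000 − 0.00000) = 0.00000.
After k=2: 11439.0.
Correction k=3: B_{6}/6! · (f^{(5)}(32) − f^{(5)}(2)) = 1/30240 · (0.00000 − 0.00000) = 0.00000.
After k=3: 11439.0.
Correction k=4: B_{8}/8! · (f^{(7)}(32) − f^{(7)}(2)) = −1/1209600 · (0.00000 − 0.00000) = 0.00000.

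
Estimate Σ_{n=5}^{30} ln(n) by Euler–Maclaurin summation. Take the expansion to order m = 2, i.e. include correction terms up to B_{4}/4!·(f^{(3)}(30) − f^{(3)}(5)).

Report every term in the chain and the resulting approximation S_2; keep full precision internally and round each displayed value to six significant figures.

Integral: ∫_5^30 ln(x) dx = 68.9887.
Endpoint term: (f(5) + f(30))/2 = (1.60944 + 3.40120)/2 = 2.50532.
Integral + boundary = 71.4940.
Order-1 term: 1/12 · (0.0333333 − 0.200000) = -0.0138889.
Running total after k=1: 71.4802.
Order-2 term: −1/720 · (7.40741e-05 − 0.0160000) = 2.21193e-05.

S_2 ≈ 71.4802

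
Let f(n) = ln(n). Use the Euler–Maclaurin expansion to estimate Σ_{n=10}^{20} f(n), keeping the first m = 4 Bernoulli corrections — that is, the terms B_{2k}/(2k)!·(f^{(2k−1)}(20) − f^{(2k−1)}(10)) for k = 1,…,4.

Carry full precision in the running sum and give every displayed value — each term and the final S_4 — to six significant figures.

The integral term ∫_10^20 ln(x) dx = 26.8888.
Endpoint term: (f(10) + f(20))/2 = (2.30259 + 2.99573)/2 = 2.64916.
Running total after boundary: 29.5380.
k=1: B_{2}/(2)! × [f^{(1)}(20) − f^{(1)}(10)] = 1/12 × (0.0500000 − 0.100000) = -0.00416667.
Partial sum through k=1: 29.5338.
k=2: B_{4}/(4)! × [f^{(3)}(20) − f^{(3)}(10)] = −1/720 × (0.000250000 − 0.00200000) = 2.43056e-06.
Partial sum through k=2: 29.5338.
k=3: B_{6}/(6)! × [f^{(5)}(20) − f^{(5)}(10)] = 1/30240 × (7.50000e-06 − 0.000240000) = -7.68849e-09.
Partial sum through k=3: 29.5338.
k=4: B_{8}/(8)! × [f^{(7)}(20) − f^{(7)}(10)] = −1/1209600 × (5.62500e-07 − 7.20000e-05) = 5.90588e-11.

S_4 ≈ 29.5338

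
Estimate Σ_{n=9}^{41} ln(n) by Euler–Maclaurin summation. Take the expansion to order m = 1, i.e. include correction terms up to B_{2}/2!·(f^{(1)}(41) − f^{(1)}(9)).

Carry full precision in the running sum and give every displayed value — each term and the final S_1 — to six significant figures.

S_1 ≈ 103.430

∫_9^41 ln(x) dx evaluates to 100.481.
Boundary: ½(f(9) + f(41)) = ½(2.19722 + 3.71357) = 2.95540.
So far: 103.437.
k=1: B_{2}/(2)! × [f^{(1)}(41) − f^{(1)}(9)] = 1/12 × (0.0243902 − 0.111111) = -0.00722674.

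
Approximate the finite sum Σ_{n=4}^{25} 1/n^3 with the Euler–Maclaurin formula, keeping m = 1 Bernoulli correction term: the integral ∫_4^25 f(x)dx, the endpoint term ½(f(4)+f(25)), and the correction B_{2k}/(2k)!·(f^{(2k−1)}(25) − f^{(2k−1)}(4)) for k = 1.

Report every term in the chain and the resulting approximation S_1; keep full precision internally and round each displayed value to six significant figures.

S_1 ≈ 0.0392704

The integral term ∫_4^25 1/x^3 dx = 0.0304500.
Endpoint term: (f(4) + f(25))/2 = (0.0156250 + 6.40000e-05)/2 = 0.00784450.
So far: 0.0382945.
k=1: B_{2}/(2)! × [f^{(1)}(25) − f^{(1)}(4)] = 1/12 × (-7.68000e-06 − (-0.0117188)) = 0.000975923.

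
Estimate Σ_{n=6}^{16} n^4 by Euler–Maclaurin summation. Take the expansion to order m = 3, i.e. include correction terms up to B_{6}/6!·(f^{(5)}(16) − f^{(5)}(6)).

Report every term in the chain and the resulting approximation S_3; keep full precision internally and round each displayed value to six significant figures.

S_3 ≈ 242869

Integral: ∫_6^16 x^4 dx = 208160.
Endpoint term: (f(6) + f(16))/2 = (1296.00 + 65536.0)/2 = 33416.0.
So far: 241576.
k=1: B_{2}/(2)! × [f^{(1)}(16) − f^{(1)}(6)] = 1/12 × (16384.0 − 864.000) = 1293.33.
Running total after k=1: 242869.
k=2: B_{4}/(4)! × [f^{(3)}(16) − f^{(3)}(6)] = −1/720 × (384.000 − 144.000) = -0.333333.
Running total after k=2: 242869.
k=3: B_{6}/(6)! × [f^{(5)}(16) − f^{(5)}(6)] = 1/30240 × (0.00000 − 0.00000) = 0.00000.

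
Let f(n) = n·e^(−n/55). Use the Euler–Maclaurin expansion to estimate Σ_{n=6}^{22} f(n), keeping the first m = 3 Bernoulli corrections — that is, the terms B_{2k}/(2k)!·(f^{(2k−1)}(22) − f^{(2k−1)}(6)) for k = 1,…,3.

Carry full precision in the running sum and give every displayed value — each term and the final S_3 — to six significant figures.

S_3 ≈ 179.482

∫_6^22 x·e^(−x/55) dx evaluates to 169.452.
½[f(6) + f(22)] = ½[5.37989 + 14.7470] = 10.0635.
So far: 179.515.
k=1: B_{2}/(2)! × [f^{(1)}(22) − f^{(1)}(6)] = 1/12 × (0.402192 − 0.798833) = -0.0330534.
Partial sum through k=1: 179.482.
k=2: B_{4}/(4)! × [f^{(3)}(22) − f^{(3)}(6)] = −1/720 × (0.000576143 − 0.000856903) = 3.89944e-07.
Partial sum through k=2: 179.482.
k=3: B_{6}/(6)! × [f^{(5)}(22) − f^{(5)}(6)] = 1/30240 × (3.36968e-07 − 4.79249e-07) = -4.70504e-12.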